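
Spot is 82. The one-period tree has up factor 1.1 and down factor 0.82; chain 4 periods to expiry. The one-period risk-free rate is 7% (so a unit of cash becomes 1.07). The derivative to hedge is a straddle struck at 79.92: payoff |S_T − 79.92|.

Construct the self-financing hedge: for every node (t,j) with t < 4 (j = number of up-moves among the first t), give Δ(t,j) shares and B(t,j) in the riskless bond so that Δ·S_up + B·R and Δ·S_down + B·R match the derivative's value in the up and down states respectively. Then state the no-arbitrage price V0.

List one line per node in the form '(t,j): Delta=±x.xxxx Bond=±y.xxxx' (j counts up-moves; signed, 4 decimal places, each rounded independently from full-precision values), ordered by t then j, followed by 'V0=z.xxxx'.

Under the risk-neutral measure, an up-move has probability p* = (R−d)/(u−d) = 0.8929 and values discount at R = 1.07.
Payoff layer (t=4): V(4,0)=42.8460, V(4,1)=30.1866, V(4,2)=13.2045, V(4,3)=9.5764, V(4,4)=40.1362
(3,0): S=45.2122. Δ = (V_up−V_dn)/(S_up−S_dn) = (30.1866−42.8460)/(49.7334−37.0740) = -1.0000. V = [p*·30.1866 + (1−p*)·42.8460]/1.07 = 29.4794. B = V − Δ·S = 74.6916.
(3,1): S=60.6505. Δ = (V_up−V_dn)/(S_up−S_dn) = (13.2045−30.1866)/(66.7155−49.7334) = -1.0000. V = [p*·13.2045 + (1−p*)·30.1866]/1.07 = 14.0411. B = V − Δ·S = 74.6916.
(3,2): S=81.3604. Δ = (V_up−V_dn)/(S_up−S_dn) = (9.5764−13.2045)/(89.4964−66.7155) = -0.1593. V = [p*·9.5764 + (1−p*)·13.2045]/1.07 = 9.3132. B = V − Δ·S = 22.2705.
(3,3): S=109.1420. Δ = (V_up−V_dn)/(S_up−S_dn) = (40.1362−9.5764)/(120.0562−89.4964) = 1.0000. V = [p*·40.1362 + (1−p*)·9.5764]/1.07 = 34.4504. B = V − Δ·S = -74.6916.
(2,0): S=55.1368. Δ = (V_up−V_dn)/(S_up−S_dn) = (14.0411−29.4794)/(60.6505−45.2122) = -1.0000. V = [p*·14.0411 + (1−p*)·29.4794]/1.07 = 14.6684. B = V − Δ·S = 69.8052.
(2,1): S=73.9640. Δ = (V_up−V_dn)/(S_up−S_dn) = (9.3132−14.0411)/(81.3604−60.6505) = -0.2283. V = [p*·9.3132 + (1−p*)·14.0411]/1.07 = 9.1774. B = V − Δ·S = 26.0626.
(2,2): S=99.2200. Δ = (V_up−V_dn)/(S_up−S_dn) = (34.4504−9.3132)/(109.1420−81.3604) = 0.9048. V = [p*·34.4504 + (1−p*)·9.3132]/1.07 = 29.6796. B = V − Δ·S = -60.0961.
(1,0): S=67.2400. Δ = (V_up−V_dn)/(S_up−S_dn) = (9.1774−14.6684)/(73.9640−55.1368) = -0.2917. V = [p*·9.1774 + (1−p*)·14.6684]/1.07 = 9.1268. B = V − Δ·S = 28.7377.
(1,1): S=90.2000. Δ = (V_up−V_dn)/(S_up−S_dn) = (29.6796−9.1774)/(99.2200−73.9640) = 0.8118. V = [p*·29.6796 + (1−p*)·9.1774]/1.07 = 25.6850. B = V − Δ·S = -47.5372.
(0,0): S=82.0000. Δ = (V_up−V_dn)/(S_up−S_dn) = (25.6850−9.1268)/(90.2000−67.2400) = 0.7212. V = [p*·25.6850 + (1−p*)·9.1268]/1.07 = 22.3466. B = V − Δ·S = -36.7896.
The time-0 hedge costs 22.3466, which is the no-arbitrage price.

(0,0): Delta=0.7212 Bond=-36.7896
(1,0): Delta=-0.2917 Bond=28.7377
(1,1): Delta=0.8118 Bond=-47.5372
(2,0): Delta=-1.0000 Bond=69.8052
(2,1): Delta=-0.2283 Bond=26.0626
(2,2): Delta=0.9048 Bond=-60.0961
(3,0): Delta=-1.0000 Bond=74.6916
(3,1): Delta=-1.0000 Bond=74.6916
(3,2): Delta=-0.1593 Bond=22.2705
(3,3): Delta=1.0000 Bond=-74.6916
V0=22.3466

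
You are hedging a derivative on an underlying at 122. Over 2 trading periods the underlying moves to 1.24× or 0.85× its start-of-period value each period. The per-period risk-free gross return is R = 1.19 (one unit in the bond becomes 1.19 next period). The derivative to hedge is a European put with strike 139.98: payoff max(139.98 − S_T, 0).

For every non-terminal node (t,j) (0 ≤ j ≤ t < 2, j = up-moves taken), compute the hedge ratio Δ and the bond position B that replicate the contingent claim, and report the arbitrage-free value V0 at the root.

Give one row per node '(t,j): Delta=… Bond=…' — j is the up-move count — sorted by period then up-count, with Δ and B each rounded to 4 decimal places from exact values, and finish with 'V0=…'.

Since d<R<u, set p* = (R−d)/(u−d) = 0.8718; price each node as the discounted p*-expectation of its children.
At expiry t=2: V(2,0)=51.8350, V(2,1)=11.3920, V(2,2)=0.0000
Node (1,0) S=103.7000: V=(p*·11.3920+(1−p*)·51.8350)/1.19=13.9303; Δ=(11.3920−51.8350)/(128.5880−88.1450)=-1.0000; B=V−Δ·S=117.6303
Node (1,1) S=151.2800: V=(p*·0.0000+(1−p*)·11.3920)/1.19=1.2273; Δ=(0.0000−11.3920)/(187.5872−128.5880)=-0.1931; B=V−Δ·S=30.4376
Node (0,0) S=122.0000: V=(p*·1.2273+(1−p*)·13.9303)/1.19=2.3999; Δ=(1.2273−13.9303)/(151.2800−103.7000)=-0.2670; B=V−Δ·S=34.9715
Root portfolio cost Δ·122+B reproduces V0=2.3999.

(0,0): Delta=-0.2670 Bond=34.9715
(1,0): Delta=-1.0000 Bond=117.6303
(1,1): Delta=-0.1931 Bond=30.4376
V0=2.3999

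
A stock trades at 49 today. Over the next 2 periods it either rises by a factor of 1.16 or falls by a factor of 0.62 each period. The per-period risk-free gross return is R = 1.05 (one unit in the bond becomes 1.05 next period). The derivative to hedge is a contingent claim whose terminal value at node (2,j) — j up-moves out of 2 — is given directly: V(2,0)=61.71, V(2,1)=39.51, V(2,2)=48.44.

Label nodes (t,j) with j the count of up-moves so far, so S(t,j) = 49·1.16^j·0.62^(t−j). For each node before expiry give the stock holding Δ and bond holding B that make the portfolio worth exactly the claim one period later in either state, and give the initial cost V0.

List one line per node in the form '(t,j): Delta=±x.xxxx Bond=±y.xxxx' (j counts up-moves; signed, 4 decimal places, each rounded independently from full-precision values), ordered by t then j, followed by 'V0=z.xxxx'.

The replicating-portfolio and risk-neutral prices coincide; use p* = (1.05−0.62)/(1.16−0.62) = 0.7963 for the latter.
Terminal payoffs: V(2,0)=61.7100, V(2,1)=39.5100, V(2,2)=48.4400
(1,0): S=30.3800. Δ = (V_up−V_dn)/(S_up−S_dn) = (39.5100−61.7100)/(35.2408−18.8356) = -1.3532. V = [p*·39.5100 + (1−p*)·61.7100]/1.05 = 41.9354. B = V − Δ·S = 83.0466.
(1,1): S=56.8400. Δ = (V_up−V_dn)/(S_up−S_dn) = (48.4400−39.5100)/(65.9344−35.2408) = 0.2909. V = [p*·48.4400 + (1−p*)·39.5100]/1.05 = 44.4009. B = V − Δ·S = 27.8638.
(0,0): S=49.0000. Δ = (V_up−V_dn)/(S_up−S_dn) = (44.4009−41.9354)/(56.8400−30.3800) = 0.0932. V = [p*·44.4009 + (1−p*)·41.9354]/1.05 = 41.8083. B = V − Δ·S = 37.2426.
Check: Δ(0,0)·S0 + B(0,0) = 41.8083 = V0.

(0,0): Delta=0.0932 Bond=37.2426
(1,0): Delta=-1.3532 Bond=83.0466
(1,1): Delta=0.2909 Bond=27.8638
V0=41.8083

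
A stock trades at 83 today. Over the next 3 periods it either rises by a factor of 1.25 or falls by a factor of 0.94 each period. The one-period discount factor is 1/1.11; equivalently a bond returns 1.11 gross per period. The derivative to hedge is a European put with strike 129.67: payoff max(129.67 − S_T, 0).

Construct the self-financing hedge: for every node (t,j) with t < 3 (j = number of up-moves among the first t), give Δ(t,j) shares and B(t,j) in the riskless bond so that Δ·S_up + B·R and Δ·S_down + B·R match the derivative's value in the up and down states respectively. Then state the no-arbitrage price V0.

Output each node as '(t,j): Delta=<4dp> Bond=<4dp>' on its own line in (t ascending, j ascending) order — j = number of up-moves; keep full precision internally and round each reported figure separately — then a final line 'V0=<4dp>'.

No-arbitrage ⇒ martingale measure with p* = (R−d)/(u−d) = 0.5484.
Terminal payoffs: V(3,0)=60.7315, V(3,1)=37.9965, V(3,2)=7.7637, V(3,3)=0.0000
Node (2,0) S=73.3388: V=(p*·37.9965+(1−p*)·60.7315)/1.11=43.4810; Δ=(37.9965−60.7315)/(91.6735−68.9385)=-1.0000; B=V−Δ·S=116.8198
Node (2,1) S=97.5250: V=(p*·7.7637+(1−p*)·37.9965)/1.11=19.2948; Δ=(7.7637−37.9965)/(121.9062−91.6735)=-1.0000; B=V−Δ·S=116.8198
Node (2,2) S=129.6875: V=(p*·0.0000+(1−p*)·7.7637)/1.11=3.1587; Δ=(0.0000−7.7637)/(162.1094−121.9062)=-0.1931; B=V−Δ·S=28.2031
Node (1,0) S=78.0200: V=(p*·19.2948+(1−p*)·43.4810)/1.11=27.2231; Δ=(19.2948−43.4810)/(97.5250−73.3388)=-1.0000; B=V−Δ·S=105.2431
Node (1,1) S=103.7500: V=(p*·3.1587+(1−p*)·19.2948)/1.11=9.4108; Δ=(3.1587−19.2948)/(129.6875−97.5250)=-0.5017; B=V−Δ·S=61.4627
Node (0,0) S=83.0000: V=(p*·9.4108+(1−p*)·27.2231)/1.11=15.7253; Δ=(9.4108−27.2231)/(103.7500−78.0200)=-0.6923; B=V−Δ·S=73.1842
Root portfolio cost Δ·83+B reproduces V0=15.7253.

(0,0): Delta=-0.6923 Bond=73.1842
(1,0): Delta=-1.0000 Bond=105.2431
(1,1): Delta=-0.5017 Bond=61.4627
(2,0): Delta=-1.0000 Bond=116.8198
(2,1): Delta=-1.0000 Bond=116.8198
(2,2): Delta=-0.1931 Bond=28.2031
V0=15.7253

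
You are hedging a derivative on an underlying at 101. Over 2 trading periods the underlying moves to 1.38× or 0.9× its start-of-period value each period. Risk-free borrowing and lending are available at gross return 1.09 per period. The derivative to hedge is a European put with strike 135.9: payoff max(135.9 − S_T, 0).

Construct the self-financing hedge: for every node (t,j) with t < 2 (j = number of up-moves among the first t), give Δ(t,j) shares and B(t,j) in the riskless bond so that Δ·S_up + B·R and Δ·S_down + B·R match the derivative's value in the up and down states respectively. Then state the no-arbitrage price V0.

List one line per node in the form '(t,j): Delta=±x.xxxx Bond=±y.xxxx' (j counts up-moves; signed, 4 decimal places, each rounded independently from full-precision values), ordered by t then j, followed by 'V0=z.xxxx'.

Risk-neutral probability p* = (R−d)/(u−d) = (1.09−0.9)/(1.38−0.9) = 0.3958.
Payoff layer (t=2): V(2,0)=54.0900, V(2,1)=10.4580, V(2,2)=0.0000
  t=1,j=0: stock 90.9000 → up 125.4420 (V=10.4580), down 81.8100 (V=54.0900). Price 33.7789; hedge Δ=-1.0000, bond B=124.6789.
  t=1,j=1: stock 139.3800 → up 192.3444 (V=0.0000), down 125.4420 (V=10.4580). Price 5.7967; hedge Δ=-0.1563, bond B=27.5842.
  t=0,j=0: stock 101.0000 → up 139.3800 (V=5.7967), down 90.9000 (V=33.7789). Price 20.8281; hedge Δ=-0.5772, bond B=79.1244.
Check: Δ(0,0)·S0 + B(0,0) = 20.8281 = V0.

(0,0): Delta=-0.5772 Bond=79.1244
(1,0): Delta=-1.0000 Bond=124.6789
(1,1): Delta=-0.1563 Bond=27.5842
V0=20.8281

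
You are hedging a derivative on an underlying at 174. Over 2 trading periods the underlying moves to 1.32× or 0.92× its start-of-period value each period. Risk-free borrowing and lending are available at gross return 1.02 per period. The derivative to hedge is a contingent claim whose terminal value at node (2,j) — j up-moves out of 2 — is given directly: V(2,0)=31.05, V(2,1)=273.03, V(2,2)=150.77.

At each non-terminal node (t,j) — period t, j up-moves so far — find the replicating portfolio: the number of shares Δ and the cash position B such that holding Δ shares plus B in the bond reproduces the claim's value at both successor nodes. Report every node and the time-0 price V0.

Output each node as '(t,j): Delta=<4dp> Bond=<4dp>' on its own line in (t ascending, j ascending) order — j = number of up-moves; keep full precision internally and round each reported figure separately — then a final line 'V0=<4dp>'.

(0,0): Delta=2.1259 Bond=-245.6469
(1,0): Delta=3.7790 Bond=-515.2000
(1,1): Delta=-1.3308 Bond=543.3608
V0=124.2551

Risk-neutral probability p* = (R−d)/(u−d) = (1.02−0.92)/(1.32−0.92) = 0.2500.
Terminal values V(2,·): V(2,0)=31.0500, V(2,1)=273.0300, V(2,2)=150.7700
(1,0): S=160.0800. Δ = (V_up−V_dn)/(S_up−S_dn) = (273.0300−31.0500)/(211.3056−147.2736) = 3.7790. V = [p*·273.0300 + (1−p*)·31.0500]/1.02 = 89.7500. B = V − Δ·S = -515.2000.
(1,1): S=229.6800. Δ = (V_up−V_dn)/(S_up−S_dn) = (150.7700−273.0300)/(303.1776−211.3056) = -1.3308. V = [p*·150.7700 + (1−p*)·273.0300]/1.02 = 237.7108. B = V − Δ·S = 543.3608.
(0,0): S=174.0000. Δ = (V_up−V_dn)/(S_up−S_dn) = (237.7108−89.7500)/(229.6800−160.0800) = 2.1259. V = [p*·237.7108 + (1−p*)·89.7500]/1.02 = 124.2551. B = V − Δ·S = -245.6469.
Check: Δ(0,0)·S0 + B(0,0) = 124.2551 = V0.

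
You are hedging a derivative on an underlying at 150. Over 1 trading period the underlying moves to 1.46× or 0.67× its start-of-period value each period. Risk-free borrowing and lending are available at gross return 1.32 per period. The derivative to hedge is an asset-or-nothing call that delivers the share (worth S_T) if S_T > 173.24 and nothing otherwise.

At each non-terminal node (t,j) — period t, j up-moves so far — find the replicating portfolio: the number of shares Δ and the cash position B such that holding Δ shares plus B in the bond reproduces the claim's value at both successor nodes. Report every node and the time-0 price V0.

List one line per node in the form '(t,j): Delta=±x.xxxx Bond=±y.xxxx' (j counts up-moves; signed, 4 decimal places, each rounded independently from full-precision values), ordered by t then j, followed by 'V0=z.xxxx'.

(0,0): Delta=1.8481 Bond=-140.7077
V0=136.5075

Risk-neutral probability p* = (R−d)/(u−d) = (1.32−0.67)/(1.46−0.67) = 0.8228.
At expiry t=1: V(1,0)=0.0000, V(1,1)=219.0000
  t=0,j=0: stock 150.0000 → up 219.0000 (V=219.0000), down 100.5000 (V=0.0000). Price 136.5075; hedge Δ=1.8481, bond B=-140.7077.
Self-financing check: at every node Δ·S+B equals the discounted successor values.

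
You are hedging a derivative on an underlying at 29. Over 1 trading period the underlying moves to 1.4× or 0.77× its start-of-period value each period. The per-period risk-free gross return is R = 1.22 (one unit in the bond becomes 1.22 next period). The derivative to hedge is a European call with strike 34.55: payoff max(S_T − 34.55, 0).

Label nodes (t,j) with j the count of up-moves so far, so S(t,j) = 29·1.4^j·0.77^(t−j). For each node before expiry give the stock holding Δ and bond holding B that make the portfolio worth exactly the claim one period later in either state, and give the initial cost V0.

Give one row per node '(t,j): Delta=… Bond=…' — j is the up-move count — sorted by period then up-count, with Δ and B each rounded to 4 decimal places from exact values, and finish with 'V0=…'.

No-arbitrage ⇒ martingale measure with p* = (R−d)/(u−d) = 0.7143.
Terminal values V(1,·): V(1,0)=0.0000, V(1,1)=6.0500
  t=0,j=0: stock 29.0000 → up 40.6000 (V=6.0500), down 22.3300 (V=0.0000). Price 3.5422; hedge Δ=0.3311, bond B=-6.0610.
Self-financing check: at every node Δ·S+B equals the discounted successor values.

(0,0): Delta=0.3311 Bond=-6.0610
V0=3.5422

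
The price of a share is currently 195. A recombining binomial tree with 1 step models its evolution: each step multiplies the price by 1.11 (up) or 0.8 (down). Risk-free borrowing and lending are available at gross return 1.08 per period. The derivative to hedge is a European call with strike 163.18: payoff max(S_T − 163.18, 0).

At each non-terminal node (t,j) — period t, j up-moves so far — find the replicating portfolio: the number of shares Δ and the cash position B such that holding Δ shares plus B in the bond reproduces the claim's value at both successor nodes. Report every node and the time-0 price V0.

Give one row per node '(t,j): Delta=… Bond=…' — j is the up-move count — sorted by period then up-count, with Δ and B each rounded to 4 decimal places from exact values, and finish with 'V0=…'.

(0,0): Delta=0.8812 Bond=-127.2879
V0=44.5508

Risk-neutral probability p* = (R−d)/(u−d) = (1.08−0.8)/(1.11−0.8) = 0.9032.
Terminal values V(1,·): V(1,0)=0.0000, V(1,1)=53.2700
  t=0,j=0: stock 195.0000 → up 216.4500 (V=53.2700), down 156.0000 (V=0.0000). Price 44.5508; hedge Δ=0.8812, bond B=-127.2879.
Each (Δ,B) replicates both successor values, so the strategy is self-financing and V0 is arbitrage-free.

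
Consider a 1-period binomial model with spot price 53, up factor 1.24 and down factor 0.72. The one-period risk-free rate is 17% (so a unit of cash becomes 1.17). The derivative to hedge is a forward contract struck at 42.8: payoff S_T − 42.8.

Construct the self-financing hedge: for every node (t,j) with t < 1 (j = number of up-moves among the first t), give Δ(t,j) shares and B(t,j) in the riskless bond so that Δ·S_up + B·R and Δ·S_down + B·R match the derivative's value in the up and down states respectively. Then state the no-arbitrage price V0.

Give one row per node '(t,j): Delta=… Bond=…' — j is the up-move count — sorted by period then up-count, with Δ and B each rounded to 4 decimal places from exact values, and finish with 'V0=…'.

(0,0): Delta=1.0000 Bond=-36.5812
V0=16.4188

Since d<R<u, set p* = (R−d)/(u−d) = 0.8654; price each node as the discounted p*-expectation of its children.
Payoff layer (t=1): V(1,0)=-4.6400, V(1,1)=22.9200
(0,0): S=53.0000. Δ = (V_up−V_dn)/(S_up−S_dn) = (22.9200−-4.6400)/(65.7200−38.1600) = 1.0000. V = [p*·22.9200 + (1−p*)·-4.6400]/1.17 = 16.4188. B = V − Δ·S = -36.5812.
Each (Δ,B) replicates both successor values, so the strategy is self-financing and V0 is arbitrage-free.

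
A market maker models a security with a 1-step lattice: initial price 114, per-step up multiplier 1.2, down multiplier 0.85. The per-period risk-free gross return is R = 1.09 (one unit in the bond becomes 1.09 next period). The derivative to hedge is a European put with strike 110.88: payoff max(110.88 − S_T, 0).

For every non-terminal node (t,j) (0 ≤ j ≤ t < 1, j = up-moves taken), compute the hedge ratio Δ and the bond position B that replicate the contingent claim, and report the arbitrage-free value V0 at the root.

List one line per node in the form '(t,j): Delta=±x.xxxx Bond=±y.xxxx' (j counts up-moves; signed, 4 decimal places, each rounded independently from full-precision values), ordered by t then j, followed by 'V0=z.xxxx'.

(0,0): Delta=-0.3504 Bond=43.9738
V0=4.0309

Since d<R<u, set p* = (R−d)/(u−d) = 0.6857; price each node as the discounted p*-expectation of its children.
Terminal payoffs: V(1,0)=13.9800, V(1,1)=0.0000
  t=0,j=0: stock 114.0000 → up 136.8000 (V=0.0000), down 96.9000 (V=13.9800). Price 4.0309; hedge Δ=-0.3504, bond B=43.9738.
Check: Δ(0,0)·S0 + B(0,0) = 4.0309 = V0.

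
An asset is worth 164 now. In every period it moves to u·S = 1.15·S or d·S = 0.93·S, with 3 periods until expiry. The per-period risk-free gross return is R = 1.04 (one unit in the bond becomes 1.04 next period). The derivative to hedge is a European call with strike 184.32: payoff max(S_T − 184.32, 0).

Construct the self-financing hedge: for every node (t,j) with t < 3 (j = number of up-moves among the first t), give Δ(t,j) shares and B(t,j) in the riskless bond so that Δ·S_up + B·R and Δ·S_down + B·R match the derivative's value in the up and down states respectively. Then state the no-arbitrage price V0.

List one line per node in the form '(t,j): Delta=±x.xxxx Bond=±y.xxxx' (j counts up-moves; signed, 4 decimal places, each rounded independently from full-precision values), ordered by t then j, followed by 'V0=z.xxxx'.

No-arbitrage ⇒ martingale measure with p* = (R−d)/(u−d) = 0.5000.
Payoff layer (t=3): V(3,0)=0.0000, V(3,1)=0.0000, V(3,2)=17.3877, V(3,3)=65.1035
Node (2,0) S=141.8436: V=(p*·0.0000+(1−p*)·0.0000)/1.04=0.0000; Δ=(0.0000−0.0000)/(163.1201−131.9145)=0.0000; B=V−Δ·S=0.0000
Node (2,1) S=175.3980: V=(p*·17.3877+(1−p*)·0.0000)/1.04=8.3595; Δ=(17.3877−0.0000)/(201.7077−163.1201)=0.4506; B=V−Δ·S=-70.6755
Node (2,2) S=216.8900: V=(p*·65.1035+(1−p*)·17.3877)/1.04=39.6592; Δ=(65.1035−17.3877)/(249.4235−201.7077)=1.0000; B=V−Δ·S=-177.2308
Node (1,0) S=152.5200: V=(p*·8.3595+(1−p*)·0.0000)/1.04=4.0190; Δ=(8.3595−0.0000)/(175.3980−141.8436)=0.2491; B=V−Δ·S=-33.9786
Node (1,1) S=188.6000: V=(p*·39.6592+(1−p*)·8.3595)/1.04=23.0859; Δ=(39.6592−8.3595)/(216.8900−175.3980)=0.7544; B=V−Δ·S=-119.1857
Node (0,0) S=164.0000: V=(p*·23.0859+(1−p*)·4.0190)/1.04=13.0312; Δ=(23.0859−4.0190)/(188.6000−152.5200)=0.5285; B=V−Δ·S=-73.6367
Each (Δ,B) replicates both successor values, so the strategy is self-financing and V0 is arbitrage-free.

(0,0): Delta=0.5285 Bond=-73.6367
(1,0): Delta=0.2491 Bond=-33.9786
(1,1): Delta=0.7544 Bond=-119.1857
(2,0): Delta=0.0000 Bond=0.0000
(2,1): Delta=0.4506 Bond=-70.6755
(2,2): Delta=1.0000 Bond=-177.2308
V0=13.0312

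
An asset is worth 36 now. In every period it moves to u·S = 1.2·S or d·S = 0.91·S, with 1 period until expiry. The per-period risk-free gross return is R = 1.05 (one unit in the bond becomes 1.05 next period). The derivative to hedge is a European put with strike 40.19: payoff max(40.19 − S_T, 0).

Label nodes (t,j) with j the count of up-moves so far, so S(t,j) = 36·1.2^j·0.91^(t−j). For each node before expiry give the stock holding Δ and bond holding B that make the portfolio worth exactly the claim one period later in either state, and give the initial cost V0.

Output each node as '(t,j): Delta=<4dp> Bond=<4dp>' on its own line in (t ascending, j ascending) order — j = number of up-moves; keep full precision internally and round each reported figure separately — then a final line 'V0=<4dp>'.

(0,0): Delta=-0.7117 Bond=29.2808
V0=3.6601

Risk-neutral probability p* = (R−d)/(u−d) = (1.05−0.91)/(1.2−0.91) = 0.4828.
Terminal payoffs: V(1,0)=7.4300, V(1,1)=0.0000
Node (0,0) S=36.0000: V=(p*·0.0000+(1−p*)·7.4300)/1.05=3.6601; Δ=(0.0000−7.4300)/(43.2000−32.7600)=-0.7117; B=V−Δ·S=29.2808
Root portfolio cost Δ·36+B reproduces V0=3.6601.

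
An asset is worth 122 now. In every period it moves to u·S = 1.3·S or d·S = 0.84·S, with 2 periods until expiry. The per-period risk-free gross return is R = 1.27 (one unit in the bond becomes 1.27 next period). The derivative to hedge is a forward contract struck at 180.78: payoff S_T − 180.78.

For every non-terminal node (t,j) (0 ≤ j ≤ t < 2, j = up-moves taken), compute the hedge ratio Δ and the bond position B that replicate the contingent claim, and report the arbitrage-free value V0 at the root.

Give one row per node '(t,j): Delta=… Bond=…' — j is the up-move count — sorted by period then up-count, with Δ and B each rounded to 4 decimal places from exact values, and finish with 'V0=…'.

(0,0): Delta=1.0000 Bond=-112.0838
(1,0): Delta=1.0000 Bond=-142.3465
(1,1): Delta=1.0000 Bond=-142.3465
V0=9.9162

Risk-neutral probability p* = (R−d)/(u−d) = (1.27−0.84)/(1.3−0.84) = 0.9348.
Payoff layer (t=2): V(2,0)=-94.6968, V(2,1)=-47.5560, V(2,2)=25.4000
(1,0): S=102.4800. Δ = (V_up−V_dn)/(S_up−S_dn) = (-47.5560−-94.6968)/(133.2240−86.0832) = 1.0000. V = [p*·-47.5560 + (1−p*)·-94.6968]/1.27 = -39.8665. B = V − Δ·S = -142.3465.
(1,1): S=158.6000. Δ = (V_up−V_dn)/(S_up−S_dn) = (25.4000−-47.5560)/(206.1800−133.2240) = 1.0000. V = [p*·25.4000 + (1−p*)·-47.5560]/1.27 = 16.2535. B = V − Δ·S = -142.3465.
(0,0): S=122.0000. Δ = (V_up−V_dn)/(S_up−S_dn) = (16.2535−-39.8665)/(158.6000−102.4800) = 1.0000. V = [p*·16.2535 + (1−p*)·-39.8665]/1.27 = 9.9162. B = V − Δ·S = -112.0838.
The time-0 hedge costs 9.9162, which is the no-arbitrage price.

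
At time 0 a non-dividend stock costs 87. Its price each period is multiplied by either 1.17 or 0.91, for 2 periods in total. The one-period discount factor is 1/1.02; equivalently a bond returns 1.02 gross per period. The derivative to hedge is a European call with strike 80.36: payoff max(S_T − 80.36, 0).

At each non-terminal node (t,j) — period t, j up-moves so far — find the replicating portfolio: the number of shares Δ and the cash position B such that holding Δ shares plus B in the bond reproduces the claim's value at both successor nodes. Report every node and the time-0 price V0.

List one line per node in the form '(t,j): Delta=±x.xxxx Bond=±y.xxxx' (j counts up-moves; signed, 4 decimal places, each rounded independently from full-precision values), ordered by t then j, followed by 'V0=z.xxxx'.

Under the risk-neutral measure, an up-move has probability p* = (R−d)/(u−d) = 0.4231 and values discount at R = 1.02.
Terminal payoffs: V(2,0)=0.0000, V(2,1)=12.2689, V(2,2)=38.7343
(1,0): S=79.1700. Δ = (V_up−V_dn)/(S_up−S_dn) = (12.2689−0.0000)/(92.6289−72.0447) = 0.5960. V = [p*·12.2689 + (1−p*)·0.0000]/1.02 = 5.0889. B = V − Δ·S = -42.0992.
(1,1): S=101.7900. Δ = (V_up−V_dn)/(S_up−S_dn) = (38.7343−12.2689)/(119.0943−92.6289) = 1.0000. V = [p*·38.7343 + (1−p*)·12.2689]/1.02 = 23.0057. B = V − Δ·S = -78.7843.
(0,0): S=87.0000. Δ = (V_up−V_dn)/(S_up−S_dn) = (23.0057−5.0889)/(101.7900−79.1700) = 0.7921. V = [p*·23.0057 + (1−p*)·5.0889]/1.02 = 12.4207. B = V − Δ·S = -56.4900.
Root portfolio cost Δ·87+B reproduces V0=12.4207.

(0,0): Delta=0.7921 Bond=-56.4900
(1,0): Delta=0.5960 Bond=-42.0992
(1,1): Delta=1.0000 Bond=-78.7843
V0=12.4207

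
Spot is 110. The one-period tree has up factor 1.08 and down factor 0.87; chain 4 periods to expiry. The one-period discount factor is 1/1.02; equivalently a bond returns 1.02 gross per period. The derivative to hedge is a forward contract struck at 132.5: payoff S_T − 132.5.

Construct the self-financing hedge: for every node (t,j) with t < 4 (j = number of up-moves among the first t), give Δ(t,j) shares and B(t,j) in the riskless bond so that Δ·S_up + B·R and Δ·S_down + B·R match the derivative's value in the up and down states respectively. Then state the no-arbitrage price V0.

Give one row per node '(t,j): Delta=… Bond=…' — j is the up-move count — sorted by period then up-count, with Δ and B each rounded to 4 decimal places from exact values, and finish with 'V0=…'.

(0,0): Delta=1.0000 Bond=-122.4095
(1,0): Delta=1.0000 Bond=-124.8577
(1,1): Delta=1.0000 Bond=-124.8577
(2,0): Delta=1.0000 Bond=-127.3549
(2,1): Delta=1.0000 Bond=-127.3549
(2,2): Delta=1.0000 Bond=-127.3549
(3,0): Delta=1.0000 Bond=-129.9020
(3,1): Delta=1.0000 Bond=-129.9020
(3,2): Delta=1.0000 Bond=-129.9020
(3,3): Delta=1.0000 Bond=-129.9020
V0=-12.4095

Under the risk-neutral measure, an up-move has probability p* = (R−d)/(u−d) = 0.7143 and values discount at R = 1.02.
Terminal values V(4,·): V(4,0)=-69.4813, V(4,1)=-54.2698, V(4,2)=-35.3867, V(4,3)=-11.9456, V(4,4)=17.1538
  t=3,j=0: stock 72.4353 → up 78.2302 (V=-54.2698), down 63.0187 (V=-69.4813). Price -57.4666; hedge Δ=1.0000, bond B=-129.9020.
  t=3,j=1: stock 89.9197 → up 97.1133 (V=-35.3867), down 78.2302 (V=-54.2698). Price -39.9822; hedge Δ=1.0000, bond B=-129.9020.
  t=3,j=2: stock 111.6245 → up 120.5544 (V=-11.9456), down 97.1133 (V=-35.3867). Price -18.2775; hedge Δ=1.0000, bond B=-129.9020.
  t=3,j=3: stock 138.5683 → up 149.6538 (V=17.1538), down 120.5544 (V=-11.9456). Price 8.6664; hedge Δ=1.0000, bond B=-129.9020.
  t=2,j=0: stock 83.2590 → up 89.9197 (V=-39.9822), down 72.4353 (V=-57.4666). Price -44.0959; hedge Δ=1.0000, bond B=-127.3549.
  t=2,j=1: stock 103.3560 → up 111.6245 (V=-18.2775), down 89.9197 (V=-39.9822). Price -23.9989; hedge Δ=1.0000, bond B=-127.3549.
  t=2,j=2: stock 128.3040 → up 138.5683 (V=8.6664), down 111.6245 (V=-18.2775). Price 0.9491; hedge Δ=1.0000, bond B=-127.3549.
  t=1,j=0: stock 95.7000 → up 103.3560 (V=-23.9989), down 83.2590 (V=-44.0959). Price -29.1577; hedge Δ=1.0000, bond B=-124.8577.
  t=1,j=1: stock 118.8000 → up 128.3040 (V=0.9491), down 103.3560 (V=-23.9989). Price -6.0577; hedge Δ=1.0000, bond B=-124.8577.
  t=0,j=0: stock 110.0000 → up 118.8000 (V=-6.0577), down 95.7000 (V=-29.1577). Price -12.4095; hedge Δ=1.0000, bond B=-122.4095.
The time-0 hedge costs -12.4095, which is the no-arbitrage price.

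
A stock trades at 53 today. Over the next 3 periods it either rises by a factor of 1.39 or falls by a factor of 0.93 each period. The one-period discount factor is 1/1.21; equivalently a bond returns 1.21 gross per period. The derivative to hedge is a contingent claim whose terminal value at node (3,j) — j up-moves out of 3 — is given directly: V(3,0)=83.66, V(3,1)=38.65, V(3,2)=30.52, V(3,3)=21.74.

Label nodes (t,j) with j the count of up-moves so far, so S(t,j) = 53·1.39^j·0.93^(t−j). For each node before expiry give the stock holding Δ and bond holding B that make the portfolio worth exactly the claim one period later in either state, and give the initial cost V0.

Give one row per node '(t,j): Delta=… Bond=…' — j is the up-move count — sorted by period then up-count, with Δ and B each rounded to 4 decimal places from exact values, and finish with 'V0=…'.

(0,0): Delta=-0.3927 Bond=40.0043
(1,0): Delta=-0.8224 Bond=69.5825
(1,1): Delta=-0.2079 Bond=34.7913
(2,0): Delta=-2.1346 Bond=144.3458
(2,1): Delta=-0.2580 Bond=45.5262
(2,2): Delta=-0.1864 Bond=39.8933
V0=19.1904

Since d<R<u, set p* = (R−d)/(u−d) = 0.6087; price each node as the discounted p*-expectation of its children.
Payoff layer (t=3): V(3,0)=83.6600, V(3,1)=38.6500, V(3,2)=30.5200, V(3,3)=21.7400
(2,0): S=45.8397. Δ = (V_up−V_dn)/(S_up−S_dn) = (38.6500−83.6600)/(63.7172−42.6309) = -2.1346. V = [p*·38.6500 + (1−p*)·83.6600]/1.21 = 46.4980. B = V − Δ·S = 144.3458.
(2,1): S=68.5131. Δ = (V_up−V_dn)/(S_up−S_dn) = (30.5200−38.6500)/(95.2332−63.7172) = -0.2580. V = [p*·30.5200 + (1−p*)·38.6500]/1.21 = 27.8523. B = V − Δ·S = 45.5262.
(2,2): S=102.4013. Δ = (V_up−V_dn)/(S_up−S_dn) = (21.7400−30.5200)/(142.3378−95.2332) = -0.1864. V = [p*·21.7400 + (1−p*)·30.5200]/1.21 = 20.8063. B = V − Δ·S = 39.8933.
(1,0): S=49.2900. Δ = (V_up−V_dn)/(S_up−S_dn) = (27.8523−46.4980)/(68.5131−45.8397) = -0.8224. V = [p*·27.8523 + (1−p*)·46.4980]/1.21 = 29.0483. B = V − Δ·S = 69.5825.
(1,1): S=73.6700. Δ = (V_up−V_dn)/(S_up−S_dn) = (20.8063−27.8523)/(102.4013−68.5131) = -0.2079. V = [p*·20.8063 + (1−p*)·27.8523]/1.21 = 19.4739. B = V − Δ·S = 34.7913.
(0,0): S=53.0000. Δ = (V_up−V_dn)/(S_up−S_dn) = (19.4739−29.0483)/(73.6700−49.2900) = -0.3927. V = [p*·19.4739 + (1−p*)·29.0483]/1.21 = 19.1904. B = V − Δ·S = 40.0043.
The time-0 hedge costs 19.1904, which is the no-arbitrage price.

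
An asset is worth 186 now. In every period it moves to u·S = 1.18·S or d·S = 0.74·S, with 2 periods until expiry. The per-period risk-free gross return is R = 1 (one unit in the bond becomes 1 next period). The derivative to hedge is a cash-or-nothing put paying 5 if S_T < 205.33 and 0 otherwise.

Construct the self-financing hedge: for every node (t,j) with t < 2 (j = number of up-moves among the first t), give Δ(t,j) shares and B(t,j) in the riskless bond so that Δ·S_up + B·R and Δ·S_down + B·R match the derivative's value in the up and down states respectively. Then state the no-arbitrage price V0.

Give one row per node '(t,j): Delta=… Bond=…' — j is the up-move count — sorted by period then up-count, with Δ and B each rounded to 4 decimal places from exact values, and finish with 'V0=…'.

Risk-neutral probability p* = (R−d)/(u−d) = (1−0.74)/(1.18−0.74) = 0.5909.
Payoff layer (t=2): V(2,0)=5.0000, V(2,1)=5.0000, V(2,2)=0.0000
Node (1,0) S=137.6400: V=(p*·5.0000+(1−p*)·5.0000)/1=5.0000; Δ=(5.0000−5.0000)/(162.4152−101.8536)=0.0000; B=V−Δ·S=5.0000
Node (1,1) S=219.4800: V=(p*·0.0000+(1−p*)·5.0000)/1=2.0455; Δ=(0.0000−5.0000)/(258.9864−162.4152)=-0.0518; B=V−Δ·S=13.4091
Node (0,0) S=186.0000: V=(p*·2.0455+(1−p*)·5.0000)/1=3.2541; Δ=(2.0455−5.0000)/(219.4800−137.6400)=-0.0361; B=V−Δ·S=9.9690
Self-financing check: at every node Δ·S+B equals the discounted successor values.

(0,0): Delta=-0.0361 Bond=9.9690
(1,0): Delta=0.0000 Bond=5.0000
(1,1): Delta=-0.0518 Bond=13.4091
V0=3.2541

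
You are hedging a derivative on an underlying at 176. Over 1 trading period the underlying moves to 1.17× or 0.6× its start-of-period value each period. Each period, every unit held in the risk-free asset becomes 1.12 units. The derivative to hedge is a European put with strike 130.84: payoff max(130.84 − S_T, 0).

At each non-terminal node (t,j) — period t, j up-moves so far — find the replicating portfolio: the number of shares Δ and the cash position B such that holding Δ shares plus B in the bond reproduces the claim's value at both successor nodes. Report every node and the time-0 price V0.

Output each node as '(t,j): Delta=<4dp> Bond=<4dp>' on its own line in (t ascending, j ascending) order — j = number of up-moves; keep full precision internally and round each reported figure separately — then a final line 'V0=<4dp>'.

(0,0): Delta=-0.2516 Bond=46.2575
V0=1.9768

Since d<R<u, set p* = (R−d)/(u−d) = 0.9123; price each node as the discounted p*-expectation of its children.
Terminal payoffs: V(1,0)=25.2400, V(1,1)=0.0000
(0,0): S=176.0000. Δ = (V_up−V_dn)/(S_up−S_dn) = (0.0000−25.2400)/(205.9200−105.6000) = -0.2516. V = [p*·0.0000 + (1−p*)·25.2400]/1.12 = 1.9768. B = V − Δ·S = 46.2575.
Self-financing check: at every node Δ·S+B equals the discounted successor values.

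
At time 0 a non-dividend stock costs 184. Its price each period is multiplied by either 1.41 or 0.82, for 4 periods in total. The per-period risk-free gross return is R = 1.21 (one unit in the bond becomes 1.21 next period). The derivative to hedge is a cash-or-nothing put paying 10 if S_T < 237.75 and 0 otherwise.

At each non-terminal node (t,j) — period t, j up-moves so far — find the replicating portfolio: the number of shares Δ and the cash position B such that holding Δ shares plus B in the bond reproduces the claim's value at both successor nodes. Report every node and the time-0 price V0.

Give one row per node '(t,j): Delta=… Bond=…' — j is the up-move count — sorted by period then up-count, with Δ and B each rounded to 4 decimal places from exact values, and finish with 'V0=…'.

(0,0): Delta=-0.0118 Bond=2.7222
(1,0): Delta=-0.0344 Bond=6.6941
(1,1): Delta=-0.0051 Bond=1.5501
(2,0): Delta=-0.0748 Bond=13.1050
(2,1): Delta=-0.0223 Bond=5.5332
(2,2): Delta=0.0000 Bond=0.0000
(3,0): Delta=0.0000 Bond=8.2645
(3,1): Delta=-0.0972 Bond=19.7507
(3,2): Delta=0.0000 Bond=0.0000
(3,3): Delta=0.0000 Bond=0.0000
V0=0.5421

Under the risk-neutral measure, an up-move has probability p* = (R−d)/(u−d) = 0.6610 and values discount at R = 1.21.
Payoff layer (t=4): V(4,0)=10.0000, V(4,1)=10.0000, V(4,2)=0.0000, V(4,3)=0.0000, V(4,4)=0.0000
  t=3,j=0: stock 101.4517 → up 143.0469 (V=10.0000), down 83.1904 (V=10.0000). Price 8.2645; hedge Δ=0.0000, bond B=8.2645.
  t=3,j=1: stock 174.4475 → up 245.9709 (V=0.0000), down 143.0469 (V=10.0000). Price 2.8015; hedge Δ=-0.0972, bond B=19.7507.
  t=3,j=2: stock 299.9645 → up 422.9500 (V=0.0000), down 245.9709 (V=0.0000). Price 0.0000; hedge Δ=0.0000, bond B=0.0000.
  t=3,j=3: stock 515.7927 → up 727.2677 (V=0.0000), down 422.9500 (V=0.0000). Price 0.0000; hedge Δ=0.0000, bond B=0.0000.
  t=2,j=0: stock 123.7216 → up 174.4475 (V=2.8015), down 101.4517 (V=8.2645). Price 3.8458; hedge Δ=-0.0748, bond B=13.1050.
  t=2,j=1: stock 212.7408 → up 299.9645 (V=0.0000), down 174.4475 (V=2.8015). Price 0.7848; hedge Δ=-0.0223, bond B=5.5332.
  t=2,j=2: stock 365.8104 → up 515.7927 (V=0.0000), down 299.9645 (V=0.0000). Price 0.0000; hedge Δ=0.0000, bond B=0.0000.
  t=1,j=0: stock 150.8800 → up 212.7408 (V=0.7848), down 123.7216 (V=3.8458). Price 1.5062; hedge Δ=-0.0344, bond B=6.6941.
  t=1,j=1: stock 259.4400 → up 365.8104 (V=0.0000), down 212.7408 (V=0.7848). Price 0.2199; hedge Δ=-0.0051, bond B=1.5501.
  t=0,j=0: stock 184.0000 → up 259.4400 (V=0.2199), down 150.8800 (V=1.5062). Price 0.5421; hedge Δ=-0.0118, bond B=2.7222.
Each (Δ,B) replicates both successor values, so the strategy is self-financing and V0 is arbitrage-free.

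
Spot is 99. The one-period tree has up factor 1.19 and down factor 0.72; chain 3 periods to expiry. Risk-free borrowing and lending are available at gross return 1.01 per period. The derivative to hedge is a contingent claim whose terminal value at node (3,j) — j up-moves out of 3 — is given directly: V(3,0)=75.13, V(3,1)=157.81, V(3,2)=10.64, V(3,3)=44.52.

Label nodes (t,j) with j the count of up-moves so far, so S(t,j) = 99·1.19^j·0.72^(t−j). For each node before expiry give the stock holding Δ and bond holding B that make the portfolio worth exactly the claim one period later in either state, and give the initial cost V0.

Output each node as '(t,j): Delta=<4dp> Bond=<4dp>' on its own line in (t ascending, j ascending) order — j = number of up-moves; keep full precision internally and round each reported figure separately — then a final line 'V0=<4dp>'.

Risk-neutral probability p* = (R−d)/(u−d) = (1.01−0.72)/(1.19−0.72) = 0.6170.
Terminal payoffs: V(3,0)=75.1300, V(3,1)=157.8100, V(3,2)=10.6400, V(3,3)=44.5200
  t=2,j=0: stock 51.3216 → up 61.0727 (V=157.8100), down 36.9516 (V=75.1300). Price 124.8964; hedge Δ=3.4277, bond B=-51.0185.
  t=2,j=1: stock 84.8232 → up 100.9396 (V=10.6400), down 61.0727 (V=157.8100). Price 66.3396; hedge Δ=-3.6915, bond B=379.4672.
  t=2,j=2: stock 140.1939 → up 166.8307 (V=44.5200), down 100.9396 (V=10.6400). Price 31.2324; hedge Δ=0.5142, bond B=-40.8527.
  t=1,j=0: stock 71.2800 → up 84.8232 (V=66.3396), down 51.3216 (V=124.8964). Price 87.8867; hedge Δ=-1.7479, bond B=212.4756.
  t=1,j=1: stock 117.8100 → up 140.1939 (V=31.2324), down 84.8232 (V=66.3396). Price 44.2353; hedge Δ=-0.6340, bond B=118.9315.
  t=0,j=0: stock 99.0000 → up 117.8100 (V=44.2353), down 71.2800 (V=87.8867). Price 60.3494; hedge Δ=-0.9381, bond B=153.2247.
Root portfolio cost Δ·99+B reproduces V0=60.3494.

(0,0): Delta=-0.9381 Bond=153.2247
(1,0): Delta=-1.7479 Bond=212.4756
(1,1): Delta=-0.6340 Bond=118.9315
(2,0): Delta=3.4277 Bond=-51.0185
(2,1): Delta=-3.6915 Bond=379.4672
(2,2): Delta=0.5142 Bond=-40.8527
V0=60.3494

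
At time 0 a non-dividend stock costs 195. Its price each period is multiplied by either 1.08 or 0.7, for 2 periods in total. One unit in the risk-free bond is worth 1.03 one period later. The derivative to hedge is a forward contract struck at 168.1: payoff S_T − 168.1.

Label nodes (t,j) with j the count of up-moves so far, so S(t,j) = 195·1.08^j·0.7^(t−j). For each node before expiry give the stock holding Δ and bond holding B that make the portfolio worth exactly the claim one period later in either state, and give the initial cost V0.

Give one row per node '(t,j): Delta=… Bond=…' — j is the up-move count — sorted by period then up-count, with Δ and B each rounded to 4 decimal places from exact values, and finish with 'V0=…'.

Under the risk-neutral measure, an up-move has probability p* = (R−d)/(u−d) = 0.8684 and values discount at R = 1.03.
At expiry t=2: V(2,0)=-72.5500, V(2,1)=-20.6800, V(2,2)=59.3480
  t=1,j=0: stock 136.5000 → up 147.4200 (V=-20.6800), down 95.5500 (V=-72.5500). Price -26.7039; hedge Δ=1.0000, bond B=-163.2039.
  t=1,j=1: stock 210.6000 → up 227.4480 (V=59.3480), down 147.4200 (V=-20.6800). Price 47.3961; hedge Δ=1.0000, bond B=-163.2039.
  t=0,j=0: stock 195.0000 → up 210.6000 (V=47.3961), down 136.5000 (V=-26.7039). Price 36.5496; hedge Δ=1.0000, bond B=-158.4504.
Root portfolio cost Δ·195+B reproduces V0=36.5496.

(0,0): Delta=1.0000 Bond=-158.4504
(1,0): Delta=1.0000 Bond=-163.2039
(1,1): Delta=1.0000 Bond=-163.2039
V0=36.5496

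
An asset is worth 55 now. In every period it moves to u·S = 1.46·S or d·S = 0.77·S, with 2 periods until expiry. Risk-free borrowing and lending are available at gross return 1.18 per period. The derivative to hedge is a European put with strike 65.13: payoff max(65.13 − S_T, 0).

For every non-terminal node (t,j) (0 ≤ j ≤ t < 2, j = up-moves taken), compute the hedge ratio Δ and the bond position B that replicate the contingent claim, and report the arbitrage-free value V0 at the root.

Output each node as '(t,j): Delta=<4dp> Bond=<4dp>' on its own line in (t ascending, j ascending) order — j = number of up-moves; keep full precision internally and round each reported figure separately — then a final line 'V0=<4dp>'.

Under the risk-neutral measure, an up-move has probability p* = (R−d)/(u−d) = 0.5942 and values discount at R = 1.18.
Terminal payoffs: V(2,0)=32.5205, V(2,1)=3.2990, V(2,2)=0.0000
Node (1,0) S=42.3500: V=(p*·3.2990+(1−p*)·32.5205)/1.18=12.8449; Δ=(3.2990−32.5205)/(61.8310−32.6095)=-1.0000; B=V−Δ·S=55.1949
Node (1,1) S=80.3000: V=(p*·0.0000+(1−p*)·3.2990)/1.18=1.1345; Δ=(0.0000−3.2990)/(117.2380−61.8310)=-0.0595; B=V−Δ·S=5.9157
Node (0,0) S=55.0000: V=(p*·1.1345+(1−p*)·12.8449)/1.18=4.9886; Δ=(1.1345−12.8449)/(80.3000−42.3500)=-0.3086; B=V−Δ·S=21.9602
Root portfolio cost Δ·55+B reproduces V0=4.9886.

(0,0): Delta=-0.3086 Bond=21.9602
(1,0): Delta=-1.0000 Bond=55.1949
(1,1): Delta=-0.0595 Bond=5.9157
V0=4.9886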